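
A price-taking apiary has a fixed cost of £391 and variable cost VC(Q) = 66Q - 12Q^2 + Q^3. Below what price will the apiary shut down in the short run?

£30 per unit

Short-run supply begins at min AVC. From VC = 66Q - 12Q^2 + Q^3, AVC = 66 - 12Q + Q^2.
dAVC/dQ = -12 + 2Q = 0 gives Q = 6. min AVC = 66 - 12·6 + 6^2 = 30.
So the shutdown price is £30.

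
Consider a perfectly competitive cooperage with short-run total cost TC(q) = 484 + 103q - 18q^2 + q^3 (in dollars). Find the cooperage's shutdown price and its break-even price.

Shutdown price = $22; break-even price = $70

Shutdown price = min AVC. AVC = 103 - 18q + q^2, with vertex at q = 9 and minimum $22.
ATC = 484/q + 103 - 18q + q^2. Setting dATC/dq = −484/q^2 − 18 + 2q = 0 gives q = 11 (since 2·11^3 − 18·11^2 = 484).
min ATC = 484/11 + 103 − 18·11 + 11^2 = $70. That is the break-even price.
Between these two prices the firm operates at a loss; above $70 it earns a profit.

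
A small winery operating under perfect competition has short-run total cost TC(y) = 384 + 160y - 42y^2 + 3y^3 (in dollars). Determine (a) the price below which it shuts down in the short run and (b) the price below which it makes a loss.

Shutdown price = $13; break-even price = $64

Shutdown price = min AVC. AVC = 160 - 42y + 3y^2, with vertex at y = 7 and minimum $13.
ATC = 384/y + 160 - 42y + 3y^2. Setting dATC/dy = −384/y^2 − 42 + 6y = 0 gives y = 8 (since 6·8^3 − 42·8^2 = 384).
min ATC = 384/8 + 160 − 42·8 + 3·8^2 = $64. That is the break-even price.
For $13 ≤ P < $64 the firm produces at a loss; below $13 it shuts down.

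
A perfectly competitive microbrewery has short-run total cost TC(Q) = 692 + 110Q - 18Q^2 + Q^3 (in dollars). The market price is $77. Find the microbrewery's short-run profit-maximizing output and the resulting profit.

AVC = 110 - 18Q + Q^2 has its minimum $29 at Q = 9; price $77 clears that bar, so the firm operates.
MC = 110 - 36Q + 3Q^2. Setting P = MC and taking the root on the rising branch gives Q* = 11.
TR = 77·11 = 847. TC = 692 + 363 = 1055. Profit = 847 − 1055 = -$208.
That loss of $208 beats the $692 the firm would lose by shutting down; producing recovers $484 of fixed cost.

Profit = -$208 at Q = 11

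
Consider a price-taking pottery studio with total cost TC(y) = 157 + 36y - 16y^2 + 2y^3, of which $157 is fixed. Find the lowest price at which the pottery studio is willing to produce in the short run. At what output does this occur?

$4 per unit, at y = 4

The firm shuts down when price falls below the minimum of average variable cost. AVC = VC/y = 36 - 16y + 2y^2.
At the minimum of AVC, MC = AVC. MC = 36 - 32y + 6y^2; setting MC = AVC gives 4y^2 - 16y = 0, so y = 4. min AVC = 4.
So the shutdown price is $4.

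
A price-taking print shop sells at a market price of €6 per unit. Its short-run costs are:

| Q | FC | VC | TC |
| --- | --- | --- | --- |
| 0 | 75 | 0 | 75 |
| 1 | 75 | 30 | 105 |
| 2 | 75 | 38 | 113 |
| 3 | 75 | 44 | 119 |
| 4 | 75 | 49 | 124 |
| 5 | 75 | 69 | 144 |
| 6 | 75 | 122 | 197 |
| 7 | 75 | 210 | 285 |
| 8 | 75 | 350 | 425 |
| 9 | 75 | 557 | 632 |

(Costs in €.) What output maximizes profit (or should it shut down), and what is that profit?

Compute π = P·Q − TC at each output: Q=0: -75; Q=1: -99; Q=2: -101; Q=3: -101; Q=4: -100; Q=5: -114; Q=6: -161; Q=7: -243; Q=8: -377; Q=9: -578.
Profit is highest at Q = 0. Equivalently, the lowest AVC in the table is 49/4 ≈ €12.25 at Q = 4, and P = €6 falls below it — price never covers variable cost, so the firm shuts down and loses only its fixed cost.

Q = 0 (shut down); profit = -€75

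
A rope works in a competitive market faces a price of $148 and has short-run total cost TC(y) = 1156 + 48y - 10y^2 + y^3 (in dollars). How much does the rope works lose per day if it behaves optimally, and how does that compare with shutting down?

AVC = 48 - 10y + y^2 has its minimum $23 at y = 5; price $148 clears that bar, so the firm operates.
MC = 48 - 20y + 3y^2. Setting P = MC and taking the root on the rising branch gives y* = 10.
TR = 148·10 = 1480. TC = 1156 + 480 = 1636. Profit = 1480 − 1636 = -$156.
That loss of $156 beats the $1156 the firm would lose by shutting down; producing recovers $1000 of fixed cost.

Profit = -$156 at y = 10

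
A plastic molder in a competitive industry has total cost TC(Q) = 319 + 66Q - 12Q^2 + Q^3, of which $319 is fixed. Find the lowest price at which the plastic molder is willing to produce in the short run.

The shutdown price is the minimum of AVC. VC = 66Q - 12Q^2 + Q^3, so AVC = 66 - 12Q + Q^2.
dAVC/dQ = -12 + 2Q = 0 gives Q = 6. min AVC = 66 - 12·6 + 6^2 = 30.
For P < $30 the firm produces nothing.

$30 per unit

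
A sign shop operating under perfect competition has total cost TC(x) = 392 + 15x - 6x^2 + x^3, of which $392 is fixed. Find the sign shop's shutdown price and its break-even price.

AVC = 15 - 6x + x^2; minimized at x = 3, giving min AVC = $6. That is the shutdown price.
ATC = 392/x + 15 - 6x + x^2. Setting dATC/dx = −392/x^2 − 6 + 2x = 0 gives x = 7 (since 2·7^3 − 6·7^2 = 392).
min ATC = 392/7 + 15 − 6·7 + 7^2 = $78. That is the break-even price.
For $6 ≤ P < $78 the firm produces at a loss; below $6 it shuts down.

Shutdown price = $6; break-even price = $78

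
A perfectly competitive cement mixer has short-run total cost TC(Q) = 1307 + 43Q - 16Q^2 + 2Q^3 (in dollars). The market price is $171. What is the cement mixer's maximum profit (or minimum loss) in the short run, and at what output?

Profit = -$283 at Q = 8

AVC = 43 - 16Q + 2Q^2 has its minimum $11 at Q = 4; price $171 clears that bar, so the firm operates.
With MC = 43 - 32Q + 6Q^2, P = MC on the upward-sloping part at Q* = 8.
TR = 171·8 = 1368. TC = 1307 + 344 = 1651. Profit = 1368 − 1651 = -$283.
That loss of $283 beats the $1307 the firm would lose by shutting down; producing recovers $1024 of fixed cost.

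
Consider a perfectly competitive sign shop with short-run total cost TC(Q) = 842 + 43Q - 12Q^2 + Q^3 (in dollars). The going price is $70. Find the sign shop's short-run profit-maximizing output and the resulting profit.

Profit = -$356 at Q = 9

AVC = 43 - 12Q + Q^2; min AVC = $7 at Q = 6. Since P = $70 ≥ min AVC, the firm produces.
MC = 43 - 24Q + 3Q^2. Setting P = MC and taking the root on the rising branch gives Q* = 9.
TR = 70·9 = 630. TC = 842 + 144 = 986. Profit = 630 − 986 = -$356.
By producing, the firm covers all variable cost plus $486 of fixed cost; shutting down would lose the full $842.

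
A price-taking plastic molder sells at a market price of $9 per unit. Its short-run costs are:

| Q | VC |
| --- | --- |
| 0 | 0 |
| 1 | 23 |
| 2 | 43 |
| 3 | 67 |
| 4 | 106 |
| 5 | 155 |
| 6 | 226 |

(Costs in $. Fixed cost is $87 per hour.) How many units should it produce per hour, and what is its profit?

Q = 0 (shut down); profit = -$87

Compute π = P·Q − TC at each output: Q=0: -87; Q=1: -101; Q=2: -112; Q=3: -127; Q=4: -157; Q=5: -197; Q=6: -259.
Profit is highest at Q = 0. Equivalently, the lowest AVC in the table is 43/2 ≈ $21.50 at Q = 2, and P = $9 falls below it — price never covers variable cost, so the firm shuts down and loses only its fixed cost.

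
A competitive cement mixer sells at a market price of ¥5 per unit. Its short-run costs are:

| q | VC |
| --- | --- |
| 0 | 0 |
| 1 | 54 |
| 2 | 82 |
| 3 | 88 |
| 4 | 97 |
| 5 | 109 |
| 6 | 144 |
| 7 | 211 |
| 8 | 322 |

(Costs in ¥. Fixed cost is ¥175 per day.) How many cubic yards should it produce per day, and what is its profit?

Profit at each row (π = 5q − TC): q=0: -175; q=1: -224; q=2: -247; q=3: -248; q=4: -252; q=5: -259; q=6: -289; q=7: -351; q=8: -457.
Profit is highest at q = 0. Equivalently, the lowest AVC in the table is 109/5 ≈ ¥21.80 at q = 5, and P = ¥5 falls below it — price never covers variable cost, so the firm shuts down and loses only its fixed cost.

q = 0 (shut down); profit = -¥175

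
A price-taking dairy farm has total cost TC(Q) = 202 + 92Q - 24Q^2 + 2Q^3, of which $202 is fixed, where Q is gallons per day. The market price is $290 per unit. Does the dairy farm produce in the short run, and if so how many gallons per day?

Produce at Q = 11

From TC, MC = TC'(Q) = 92 - 48Q + 6Q^2 and AVC = VC/Q = 92 - 24Q + 2Q^2.
AVC is minimized where dAVC/dQ = -24 + 4Q = 0, at Q = 6; min AVC = 92 - 24·6 + 2·6^2 = $20.
P = $290 exceeds min AVC = $20, so the firm stays open.
P = MC gives -198 - 48Q + 6Q^2 = 0, with roots -3 and 11. Take the larger (rising MC): Q* = 11.
Check: AVC at Q = 11 is $70 ≤ P, so revenue covers variable cost.
Profit = P·Q − TC = 290·11 − 972 = $2218.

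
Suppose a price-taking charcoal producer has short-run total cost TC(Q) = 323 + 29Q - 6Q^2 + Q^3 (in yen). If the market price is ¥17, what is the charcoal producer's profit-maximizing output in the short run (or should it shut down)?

Variable cost is VC = 29Q - 6Q^2 + Q^3, so AVC = VC/Q = 29 - 6Q + Q^2 and MC = dTC/dQ = 29 - 12Q + 3Q^2.
The AVC parabola has its vertex at Q = 6/2 = 3, where AVC = 29 - 6·3 + 3^2 = ¥20.
P = ¥17 lies below min AVC = ¥20; no output level covers variable cost.
Best response: produce nothing and absorb the ¥323 fixed cost.

Shut down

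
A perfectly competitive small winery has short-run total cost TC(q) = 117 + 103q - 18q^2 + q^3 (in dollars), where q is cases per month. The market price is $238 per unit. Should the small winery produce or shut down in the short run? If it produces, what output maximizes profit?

Produce at q = 15

Variable cost is VC = 103q - 18q^2 + q^3, so AVC = VC/q = 103 - 18q + q^2 and MC = dTC/dq = 103 - 36q + 3q^2.
The AVC parabola has its vertex at q = 18/2 = 9, where AVC = 103 - 18·9 + 9^2 = $22.
P = $238 exceeds min AVC = $22, so the firm stays open.
Solving P = MC: -135 - 36q + 3q^2 = 0 ⇒ q = -3 or 15. On the upward-sloping branch, q* = 15.
Check: AVC at q = 15 is $58 ≤ P, so revenue covers variable cost.
Profit = P·q − TC = 238·15 − 987 = $2583.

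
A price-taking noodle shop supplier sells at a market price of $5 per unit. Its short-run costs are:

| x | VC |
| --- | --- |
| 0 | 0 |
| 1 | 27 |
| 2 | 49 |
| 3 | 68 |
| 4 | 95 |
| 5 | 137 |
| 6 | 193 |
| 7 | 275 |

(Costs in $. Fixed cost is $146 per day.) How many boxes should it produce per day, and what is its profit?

Compute π = P·x − TC at each output: x=0: -146; x=1: -168; x=2: -185; x=3: -199; x=4: -221; x=5: -258; x=6: -309; x=7: -386.
Profit is highest at x = 0. Equivalently, the lowest AVC in the table is 68/3 ≈ $22.67 at x = 3, and P = $5 falls below it — price never covers variable cost, so the firm shuts down and loses only its fixed cost.

x = 0 (shut down); profit = -$146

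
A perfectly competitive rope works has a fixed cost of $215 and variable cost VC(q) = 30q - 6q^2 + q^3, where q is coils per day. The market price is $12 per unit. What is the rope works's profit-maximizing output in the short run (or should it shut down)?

Shut down

From TC, MC = TC'(q) = 30 - 12q + 3q^2 and AVC = VC/q = 30 - 6q + q^2.
AVC is minimized where dAVC/dq = -6 + 2q = 0, at q = 3; min AVC = 30 - 6·3 + 3^2 = $21.
Since P = $12 < min AVC = $21, price fails to cover variable cost at any output.
The firm minimizes its loss by shutting down and losing only its fixed cost of $215.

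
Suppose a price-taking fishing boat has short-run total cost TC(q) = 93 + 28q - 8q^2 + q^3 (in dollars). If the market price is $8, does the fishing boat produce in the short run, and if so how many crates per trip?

Shut down

Strip out fixed cost: VC = 28q - 8q^2 + q^3. Then AVC = 28 - 8q + q^2 and MC = 28 - 16q + 3q^2.
AVC hits its minimum where MC = AVC, at q = 4, giving min AVC = 28 - 8·4 + 4^2 = $12.
Since P = $8 < min AVC = $12, price fails to cover variable cost at any output.
The firm minimizes its loss by shutting down and losing only its fixed cost of $93.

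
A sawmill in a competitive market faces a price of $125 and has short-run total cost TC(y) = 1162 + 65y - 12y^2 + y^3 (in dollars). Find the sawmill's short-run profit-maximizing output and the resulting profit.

AVC = 65 - 12y + y^2 has its minimum $29 at y = 6; price $125 clears that bar, so the firm operates.
With MC = 65 - 24y + 3y^2, P = MC on the upward-sloping part at y* = 10.
TR = 125·10 = 1250. TC = 1162 + 450 = 1612. Profit = 1250 − 1612 = -$362.
By producing, the firm covers all variable cost plus $800 of fixed cost; shutting down would lose the full $1162.

Profit = -$362 at y = 10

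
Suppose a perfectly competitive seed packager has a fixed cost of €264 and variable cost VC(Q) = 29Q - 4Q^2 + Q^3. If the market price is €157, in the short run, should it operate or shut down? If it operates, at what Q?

Produce at Q = 8

From TC, MC = TC'(Q) = 29 - 8Q + 3Q^2 and AVC = VC/Q = 29 - 4Q + Q^2.
AVC hits its minimum where MC = AVC, at Q = 2, giving min AVC = 29 - 4·2 + 2^2 = €25.
Since P = €157 ≥ min AVC = €25, price covers variable cost and the firm should produce.
Solving P = MC: -128 - 8Q + 3Q^2 = 0 ⇒ Q = -16/3 or 8. On the upward-sloping branch, Q* = 8.
Check: AVC at Q = 8 is €61 ≤ P, so revenue covers variable cost.
Profit = P·Q − TC = 157·8 − 752 = €504.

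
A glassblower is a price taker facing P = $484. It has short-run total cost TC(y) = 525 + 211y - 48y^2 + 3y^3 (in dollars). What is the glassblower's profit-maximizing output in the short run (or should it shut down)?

Produce at y = 13

Strip out fixed cost: VC = 211y - 48y^2 + 3y^3. Then AVC = 211 - 48y + 3y^2 and MC = 211 - 96y + 9y^2.
AVC is minimized where dAVC/dy = -48 + 6y = 0, at y = 8; min AVC = 211 - 48·8 + 3·8^2 = $19.
Since P = $484 ≥ min AVC = $19, price covers variable cost and the firm should produce.
Solving P = MC: -273 - 96y + 9y^2 = 0 ⇒ y = -7/3 or 13. On the upward-sloping branch, y* = 13.
Check: AVC at y = 13 is $94 ≤ P, so revenue covers variable cost.
Profit = P·y − TC = 484·13 − 1747 = $4545.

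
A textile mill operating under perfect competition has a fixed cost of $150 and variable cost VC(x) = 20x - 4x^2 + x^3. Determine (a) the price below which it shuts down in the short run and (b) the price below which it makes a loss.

Shutdown price = min AVC. AVC = 20 - 4x + x^2, with vertex at x = 2 and minimum $16.
ATC = 150/x + 20 - 4x + x^2. Setting dATC/dx = −150/x^2 − 4 + 2x = 0 gives x = 5 (since 2·5^3 − 4·5^2 = 150).
min ATC = 150/5 + 20 − 4·5 + 5^2 = $55. That is the break-even price.
For $16 ≤ P < $55 the firm produces at a loss; below $16 it shuts down.

Shutdown price = $16; break-even price = $55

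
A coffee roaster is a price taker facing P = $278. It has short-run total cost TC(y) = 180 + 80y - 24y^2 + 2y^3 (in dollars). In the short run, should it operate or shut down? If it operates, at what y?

Produce at y = 11

Strip out fixed cost: VC = 80y - 24y^2 + 2y^3. Then AVC = 80 - 24y + 2y^2 and MC = 80 - 48y + 6y^2.
AVC hits its minimum where MC = AVC, at y = 6, giving min AVC = 80 - 24·6 + 2·6^2 = $8.
P = $278 exceeds min AVC = $8, so the firm stays open.
P = MC gives -198 - 48y + 6y^2 = 0, with roots -3 and 11. Take the larger (rising MC): y* = 11.
Check: AVC at y = 11 is $58 ≤ P, so revenue covers variable cost.
Profit = P·y − TC = 278·11 − 818 = $2240.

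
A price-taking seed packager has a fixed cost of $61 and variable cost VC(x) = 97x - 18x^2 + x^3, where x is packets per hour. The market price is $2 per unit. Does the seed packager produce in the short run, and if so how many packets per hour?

Strip out fixed cost: VC = 97x - 18x^2 + x^3. Then AVC = 97 - 18x + x^2 and MC = 97 - 36x + 3x^2.
AVC hits its minimum where MC = AVC, at x = 9, giving min AVC = 97 - 18·9 + 9^2 = $16.
P = $2 lies below min AVC = $16; no output level covers variable cost.
Shutting down limits the loss to fixed cost, $61.

Shut down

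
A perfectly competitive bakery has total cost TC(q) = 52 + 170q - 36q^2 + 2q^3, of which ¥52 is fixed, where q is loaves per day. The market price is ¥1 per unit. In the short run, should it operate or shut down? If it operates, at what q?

Shut down

Variable cost is VC = 170q - 36q^2 + 2q^3, so AVC = VC/q = 170 - 36q + 2q^2 and MC = dTC/dq = 170 - 72q + 6q^2.
The AVC parabola has its vertex at q = 36/4 = 9, where AVC = 170 - 36·9 + 2·9^2 = ¥8.
Since P = ¥1 < min AVC = ¥8, price fails to cover variable cost at any output.
The firm minimizes its loss by shutting down and losing only its fixed cost of ¥52.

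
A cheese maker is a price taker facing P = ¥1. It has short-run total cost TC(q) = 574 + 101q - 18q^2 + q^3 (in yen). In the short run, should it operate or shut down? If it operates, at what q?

Shut down

Variable cost is VC = 101q - 18q^2 + q^3, so AVC = VC/q = 101 - 18q + q^2 and MC = dTC/dq = 101 - 36q + 3q^2.
AVC hits its minimum where MC = AVC, at q = 9, giving min AVC = 101 - 18·9 + 9^2 = ¥20.
With P < min AVC (¥1 < ¥20), every unit sold adds to the loss.
The firm minimizes its loss by shutting down and losing only its fixed cost of ¥574.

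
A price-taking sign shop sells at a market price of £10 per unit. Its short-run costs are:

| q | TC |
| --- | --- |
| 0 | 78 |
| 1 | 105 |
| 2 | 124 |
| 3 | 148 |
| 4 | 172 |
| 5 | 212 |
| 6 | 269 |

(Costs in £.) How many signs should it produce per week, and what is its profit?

Profit at each row (π = 10q − TC): q=0: -78; q=1: -95; q=2: -104; q=3: -118; q=4: -132; q=5: -162; q=6: -209.
Profit is highest at q = 0. Equivalently, the lowest AVC in the table is 46/2 ≈ £23 at q = 2, and P = £10 falls below it — price never covers variable cost, so the firm shuts down and loses only its fixed cost.

q = 0 (shut down); profit = -£78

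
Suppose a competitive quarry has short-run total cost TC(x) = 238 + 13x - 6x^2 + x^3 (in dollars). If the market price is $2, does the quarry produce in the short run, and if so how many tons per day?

Strip out fixed cost: VC = 13x - 6x^2 + x^3. Then AVC = 13 - 6x + x^2 and MC = 13 - 12x + 3x^2.
AVC is minimized where dAVC/dx = -6 + 2x = 0, at x = 3; min AVC = 13 - 6·3 + 3^2 = $4.
With P < min AVC ($2 < $4), every unit sold adds to the loss.
The firm minimizes its loss by shutting down and losing only its fixed cost of $238.

Shut down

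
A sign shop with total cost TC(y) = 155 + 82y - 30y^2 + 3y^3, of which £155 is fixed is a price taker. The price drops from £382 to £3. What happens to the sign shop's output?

Output falls from 10 to 0 (the firm shuts down)

AVC = 82 - 30y + 3y^2, minimized at y = 5 where min AVC = £7. MC = 82 - 60y + 9y^2.
At P = £382 ≥ min AVC, set P = MC on the rising branch: y = 10.
At P = £3 < min AVC = £7, price no longer covers variable cost at any output, so the firm shuts down: y = 0.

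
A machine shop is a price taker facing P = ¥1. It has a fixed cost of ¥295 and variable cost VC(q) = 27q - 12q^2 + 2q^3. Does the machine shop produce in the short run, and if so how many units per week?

Strip out fixed cost: VC = 27q - 12q^2 + 2q^3. Then AVC = 27 - 12q + 2q^2 and MC = 27 - 24q + 6q^2.
The AVC parabola has its vertex at q = 12/4 = 3, where AVC = 27 - 12·3 + 2·3^2 = ¥9.
P = ¥1 lies below min AVC = ¥9; no output level covers variable cost.
Shutting down limits the loss to fixed cost, ¥295.

Shut down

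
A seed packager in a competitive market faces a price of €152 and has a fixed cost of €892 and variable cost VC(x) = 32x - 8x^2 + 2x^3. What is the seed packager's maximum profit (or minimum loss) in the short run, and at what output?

AVC = 32 - 8x + 2x^2; min AVC = €24 at x = 2. Since P = €152 ≥ min AVC, the firm produces.
With MC = 32 - 16x + 6x^2, P = MC on the upward-sloping part at x* = 6.
TR = 152·6 = 912. TC = 892 + 336 = 1228. Profit = 912 − 1228 = -€316.
By producing, the firm covers all variable cost plus €576 of fixed cost; shutting down would lose the full €892.

Profit = -€316 at x = 6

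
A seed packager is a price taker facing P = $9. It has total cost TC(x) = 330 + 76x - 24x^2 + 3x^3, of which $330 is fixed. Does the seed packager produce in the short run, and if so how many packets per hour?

Variable cost is VC = 76x - 24x^2 + 3x^3, so AVC = VC/x = 76 - 24x + 3x^2 and MC = dTC/dx = 76 - 48x + 9x^2.
The AVC parabola has its vertex at x = 24/6 = 4, where AVC = 76 - 24·4 + 3·4^2 = $28.
P = $9 lies below min AVC = $28; no output level covers variable cost.
The firm minimizes its loss by shutting down and losing only its fixed cost of $330.

Shut down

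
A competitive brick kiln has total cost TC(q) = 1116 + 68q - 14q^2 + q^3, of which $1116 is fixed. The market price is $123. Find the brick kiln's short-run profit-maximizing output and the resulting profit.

Profit = -$148 at q = 11

AVC = 68 - 14q + q^2; min AVC = $19 at q = 7. Since P = $123 ≥ min AVC, the firm produces.
With MC = 68 - 28q + 3q^2, P = MC on the upward-sloping part at q* = 11.
TR = 123·11 = 1353. TC = 1116 + 385 = 1501. Profit = 1353 − 1501 = -$148.
By producing, the firm covers all variable cost plus $968 of fixed cost; shutting down would lose the full $1116.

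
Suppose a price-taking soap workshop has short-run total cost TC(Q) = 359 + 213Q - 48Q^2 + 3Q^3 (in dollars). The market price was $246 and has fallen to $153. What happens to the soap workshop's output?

MC = 213 - 96Q + 9Q^2; the shutdown threshold is min AVC = $21 (at Q = 8).
With P = $246 above the shutdown price, P = MC gives Q = 11.
At P = $153 ≥ min AVC, set P = MC: Q = 10. The firm stays open but cuts output.

Output falls from 11 to 10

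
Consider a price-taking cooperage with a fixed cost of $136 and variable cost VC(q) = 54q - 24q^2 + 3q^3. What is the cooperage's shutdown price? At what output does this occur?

$6 per unit, at q = 4

The firm shuts down when price falls below the minimum of average variable cost. AVC = VC/q = 54 - 24q + 3q^2.
dAVC/dq = -24 + 6q = 0 gives q = 4. min AVC = 54 - 24·4 + 3·4^2 = 6.
So the shutdown price is $6.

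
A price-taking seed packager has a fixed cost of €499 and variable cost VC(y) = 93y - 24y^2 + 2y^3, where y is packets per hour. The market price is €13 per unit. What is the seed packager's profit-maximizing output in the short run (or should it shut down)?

Variable cost is VC = 93y - 24y^2 + 2y^3, so AVC = VC/y = 93 - 24y + 2y^2 and MC = dTC/dy = 93 - 48y + 6y^2.
The AVC parabola has its vertex at y = 24/4 = 6, where AVC = 93 - 24·6 + 2·6^2 = €21.
With P < min AVC (€13 < €21), every unit sold adds to the loss.
The firm minimizes its loss by shutting down and losing only its fixed cost of €499.

Shut down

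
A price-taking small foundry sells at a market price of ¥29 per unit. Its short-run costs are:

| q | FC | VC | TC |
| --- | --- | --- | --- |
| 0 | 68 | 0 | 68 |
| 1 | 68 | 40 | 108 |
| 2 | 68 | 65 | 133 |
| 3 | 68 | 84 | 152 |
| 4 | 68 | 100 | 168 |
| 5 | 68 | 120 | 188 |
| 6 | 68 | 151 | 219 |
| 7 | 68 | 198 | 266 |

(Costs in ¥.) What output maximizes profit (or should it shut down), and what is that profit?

Compute π = P·q − TC at each output: q=0: -68; q=1: -79; q=2: -75; q=3: -65; q=4: -52; q=5: -43; q=6: -45; q=7: -63.
Profit is maximized at q = 5. AVC there is 120/5 = ¥24 ≤ P, so producing beats shutting down (which would give -¥68).

q = 5; profit = -¥43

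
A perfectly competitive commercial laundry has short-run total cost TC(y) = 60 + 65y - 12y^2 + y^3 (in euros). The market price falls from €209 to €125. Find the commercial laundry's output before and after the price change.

AVC = 65 - 12y + y^2, minimized at y = 6 where min AVC = €29. MC = 65 - 24y + 3y^2.
At P = €209 ≥ min AVC, set P = MC on the rising branch: y = 12.
At P = €125 ≥ min AVC, set P = MC: y = 10. The firm stays open but cuts output.

Output falls from 12 to 10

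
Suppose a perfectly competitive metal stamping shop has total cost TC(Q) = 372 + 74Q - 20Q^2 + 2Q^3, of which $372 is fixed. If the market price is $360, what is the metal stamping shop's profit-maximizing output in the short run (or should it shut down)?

From TC, MC = TC'(Q) = 74 - 40Q + 6Q^2 and AVC = VC/Q = 74 - 20Q + 2Q^2.
AVC hits its minimum where MC = AVC, at Q = 5, giving min AVC = 74 - 20·5 + 2·5^2 = $24.
Since P = $360 ≥ min AVC = $24, price covers variable cost and the firm should produce.
Solving P = MC: -286 - 40Q + 6Q^2 = 0 ⇒ Q = -13/3 or 11. On the upward-sloping branch, Q* = 11.
Check: AVC at Q = 11 is $96 ≤ P, so revenue covers variable cost.
Profit = P·Q − TC = 360·11 − 1428 = $2532.

Produce at Q = 11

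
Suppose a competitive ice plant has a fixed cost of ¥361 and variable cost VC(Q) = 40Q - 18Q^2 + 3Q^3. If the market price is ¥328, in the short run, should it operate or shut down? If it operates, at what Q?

Strip out fixed cost: VC = 40Q - 18Q^2 + 3Q^3. Then AVC = 40 - 18Q + 3Q^2 and MC = 40 - 36Q + 9Q^2.
The AVC parabola has its vertex at Q = 18/6 = 3, where AVC = 40 - 18·3 + 3·3^2 = ¥13.
P = ¥328 exceeds min AVC = ¥13, so the firm stays open.
Set P = MC: 328 = 40 - 36Q + 9Q^2 → -288 - 36Q + 9Q^2 = 0. The roots are Q = -4 and Q = 8; the profit-maximizing output is on the rising part of MC, so Q* = 8.
Check: AVC at Q = 8 is ¥88 ≤ P, so revenue covers variable cost.
Profit = P·Q − TC = 328·8 − 1065 = ¥1559.

Produce at Q = 8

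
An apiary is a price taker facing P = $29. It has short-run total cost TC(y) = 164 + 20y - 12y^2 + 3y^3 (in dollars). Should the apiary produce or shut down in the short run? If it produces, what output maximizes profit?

Produce at y = 3

Variable cost is VC = 20y - 12y^2 + 3y^3, so AVC = VC/y = 20 - 12y + 3y^2 and MC = dTC/dy = 20 - 24y + 9y^2.
The AVC parabola has its vertex at y = 12/6 = 2, where AVC = 20 - 12·2 + 3·2^2 = $8.
P = $29 exceeds min AVC = $8, so the firm stays open.
Set P = MC: 29 = 20 - 24y + 9y^2 → -9 - 24y + 9y^2 = 0. The roots are y = -1/3 and y = 3; the profit-maximizing output is on the rising part of MC, so y* = 3.
Check: AVC at y = 3 is $11 ≤ P, so revenue covers variable cost.
Profit = P·y − TC = 29·3 − 197 = -$110, a loss, but smaller than the $164 fixed cost the firm would lose by shutting down.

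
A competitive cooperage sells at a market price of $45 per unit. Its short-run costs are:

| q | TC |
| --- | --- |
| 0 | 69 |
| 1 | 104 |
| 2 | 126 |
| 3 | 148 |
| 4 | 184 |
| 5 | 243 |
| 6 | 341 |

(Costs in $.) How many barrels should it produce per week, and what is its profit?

Tabulate TR − TC: q=0: -69; q=1: -59; q=2: -36; q=3: -13; q=4: -4; q=5: -18; q=6: -71.
Profit is maximized at q = 4. AVC there is 115/4 = $28.75 ≤ P, so producing beats shutting down (which would give -$69).

q = 4; profit = -$4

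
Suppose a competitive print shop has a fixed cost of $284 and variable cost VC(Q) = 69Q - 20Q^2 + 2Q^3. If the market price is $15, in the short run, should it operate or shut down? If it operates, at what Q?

Variable cost is VC = 69Q - 20Q^2 + 2Q^3, so AVC = VC/Q = 69 - 20Q + 2Q^2 and MC = dTC/dQ = 69 - 40Q + 6Q^2.
The AVC parabola has its vertex at Q = 20/4 = 5, where AVC = 69 - 20·5 + 2·5^2 = $19.
With P < min AVC ($15 < $19), every unit sold adds to the loss.
The firm minimizes its loss by shutting down and losing only its fixed cost of $284.

Shut down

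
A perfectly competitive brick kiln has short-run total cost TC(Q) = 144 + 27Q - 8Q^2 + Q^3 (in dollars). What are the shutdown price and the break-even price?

Shutdown price = $11; break-even price = $39

AVC = 27 - 8Q + Q^2; minimized at Q = 4, giving min AVC = $11. That is the shutdown price.
ATC = 144/Q + 27 - 8Q + Q^2. Setting dATC/dQ = −144/Q^2 − 8 + 2Q = 0 gives Q = 6 (since 2·6^3 − 8·6^2 = 144).
min ATC = 144/6 + 27 − 8·6 + 6^2 = $39. That is the break-even price.
For $11 ≤ P < $39 the firm produces at a loss; below $11 it shuts down.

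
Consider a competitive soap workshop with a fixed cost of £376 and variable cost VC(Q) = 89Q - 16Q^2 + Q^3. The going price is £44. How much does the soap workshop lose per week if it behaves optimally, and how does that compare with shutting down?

Profit = -£214 at Q = 9

AVC = 89 - 16Q + Q^2 has its minimum £25 at Q = 8; price £44 clears that bar, so the firm operates.
With MC = 89 - 32Q + 3Q^2, P = MC on the upward-sloping part at Q* = 9.
TR = 44·9 = 396. TC = 376 + 234 = 610. Profit = 396 − 610 = -£214.
Shutting down would mean losing the fixed cost of £376, so operating at a loss of £214 is better by £162.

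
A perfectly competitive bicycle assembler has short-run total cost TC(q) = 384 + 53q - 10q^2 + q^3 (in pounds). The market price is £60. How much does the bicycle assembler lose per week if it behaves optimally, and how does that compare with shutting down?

Profit = -£188 at q = 7

AVC = 53 - 10q + q^2; min AVC = £28 at q = 5. Since P = £60 ≥ min AVC, the firm produces.
MC = 53 - 20q + 3q^2. Setting P = MC and taking the root on the rising branch gives q* = 7.
TR = 60·7 = 420. TC = 384 + 224 = 608. Profit = 420 − 608 = -£188.
By producing, the firm covers all variable cost plus £196 of fixed cost; shutting down would lose the full £384.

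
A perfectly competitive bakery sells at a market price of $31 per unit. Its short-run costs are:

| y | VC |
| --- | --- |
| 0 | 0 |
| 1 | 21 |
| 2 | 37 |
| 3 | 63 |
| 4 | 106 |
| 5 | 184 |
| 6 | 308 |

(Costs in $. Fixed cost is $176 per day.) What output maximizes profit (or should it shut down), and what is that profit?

y = 3; profit = -$146

Tabulate TR − TC: y=0: -176; y=1: -166; y=2: -151; y=3: -146; y=4: -158; y=5: -205; y=6: -298.
Profit is maximized at y = 3. AVC there is 63/3 = $21 ≤ P, so producing beats shutting down (which would give -$176).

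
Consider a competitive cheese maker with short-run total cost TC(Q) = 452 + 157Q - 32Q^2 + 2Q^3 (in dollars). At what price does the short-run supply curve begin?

$29 per unit

The firm shuts down when price falls below the minimum of average variable cost. AVC = VC/Q = 157 - 32Q + 2Q^2.
At the minimum of AVC, MC = AVC. MC = 157 - 64Q + 6Q^2; setting MC = AVC gives 4Q^2 - 32Q = 0, so Q = 8. min AVC = 29.
For P < $29 the firm produces nothing.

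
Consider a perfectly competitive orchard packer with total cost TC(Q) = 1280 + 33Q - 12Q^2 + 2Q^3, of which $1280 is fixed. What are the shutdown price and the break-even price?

Shutdown price = min AVC. AVC = 33 - 12Q + 2Q^2, with vertex at Q = 3 and minimum $15.
ATC = 1280/Q + 33 - 12Q + 2Q^2. Setting dATC/dQ = −1280/Q^2 − 12 + 4Q = 0 gives Q = 8 (since 4·8^3 − 12·8^2 = 1280).
min ATC = 1280/8 + 33 − 12·8 + 2·8^2 = $225. That is the break-even price.
Between these two prices the firm operates at a loss; above $225 it earns a profit.

Shutdown price = $15; break-even price = $225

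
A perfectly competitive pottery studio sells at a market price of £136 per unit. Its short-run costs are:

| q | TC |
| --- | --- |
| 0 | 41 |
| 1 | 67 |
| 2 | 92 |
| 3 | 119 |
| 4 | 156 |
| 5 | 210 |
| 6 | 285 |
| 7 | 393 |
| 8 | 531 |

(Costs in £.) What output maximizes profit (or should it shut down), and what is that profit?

Compute π = P·q − TC at each output: q=0: -41; q=1: 69; q=2: 180; q=3: 289; q=4: 388; q=5: 470; q=6: 531; q=7: 559; q=8: 557.
Profit is maximized at q = 7. AVC there is 352/7 = £50.29 ≤ P, so producing beats shutting down (which would give -£41).

q = 7; profit = £559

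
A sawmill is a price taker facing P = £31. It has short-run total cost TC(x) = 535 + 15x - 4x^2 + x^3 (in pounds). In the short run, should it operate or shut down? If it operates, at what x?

Produce at x = 4

From TC, MC = TC'(x) = 15 - 8x + 3x^2 and AVC = VC/x = 15 - 4x + x^2.
AVC is minimized where dAVC/dx = -4 + 2x = 0, at x = 2; min AVC = 15 - 4·2 + 2^2 = £11.
P = £31 exceeds min AVC = £11, so the firm stays open.
Set P = MC: 31 = 15 - 8x + 3x^2 → -16 - 8x + 3x^2 = 0. The roots are x = -4/3 and x = 4; the profit-maximizing output is on the rising part of MC, so x* = 4.
Check: AVC at x = 4 is £15 ≤ P, so revenue covers variable cost.
Profit = P·x − TC = 31·4 − 595 = -£471, a loss, but smaller than the £535 fixed cost the firm would lose by shutting down.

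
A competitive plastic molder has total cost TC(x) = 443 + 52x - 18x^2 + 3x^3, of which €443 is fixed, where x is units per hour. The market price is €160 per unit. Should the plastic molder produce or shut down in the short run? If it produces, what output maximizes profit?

Produce at x = 6

Strip out fixed cost: VC = 52x - 18x^2 + 3x^3. Then AVC = 52 - 18x + 3x^2 and MC = 52 - 36x + 9x^2.
AVC hits its minimum where MC = AVC, at x = 3, giving min AVC = 52 - 18·3 + 3·3^2 = €25.
Since P = €160 ≥ min AVC = €25, price covers variable cost and the firm should produce.
P = MC gives -108 - 36x + 9x^2 = 0, with roots -2 and 6. Take the larger (rising MC): x* = 6.
Check: AVC at x = 6 is €52 ≤ P, so revenue covers variable cost.
Profit = P·x − TC = 160·6 − 755 = €205.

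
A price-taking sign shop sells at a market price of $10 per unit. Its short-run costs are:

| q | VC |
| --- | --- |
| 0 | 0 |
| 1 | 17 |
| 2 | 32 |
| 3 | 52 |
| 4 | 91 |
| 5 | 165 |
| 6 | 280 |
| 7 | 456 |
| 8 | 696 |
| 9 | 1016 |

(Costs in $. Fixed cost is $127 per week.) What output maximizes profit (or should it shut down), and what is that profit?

q = 0 (shut down); profit = -$127

Profit at each row (π = 10q − TC): q=0: -127; q=1: -134; q=2: -139; q=3: -149; q=4: -178; q=5: -242; q=6: -347; q=7: -513; q=8: -743; q=9: -1053.
Profit is highest at q = 0. Equivalently, the lowest AVC in the table is 32/2 ≈ $16 at q = 2, and P = $10 falls below it — price never covers variable cost, so the firm shuts down and loses only its fixed cost.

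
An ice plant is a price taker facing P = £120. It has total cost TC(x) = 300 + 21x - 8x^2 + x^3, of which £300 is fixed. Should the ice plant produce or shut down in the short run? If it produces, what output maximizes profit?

From TC, MC = TC'(x) = 21 - 16x + 3x^2 and AVC = VC/x = 21 - 8x + x^2.
AVC is minimized where dAVC/dx = -8 + 2x = 0, at x = 4; min AVC = 21 - 8·4 + 4^2 = £5.
Since P = £120 ≥ min AVC = £5, price covers variable cost and the firm should produce.
P = MC gives -99 - 16x + 3x^2 = 0, with roots -11/3 and 9. Take the larger (rising MC): x* = 9.
Check: AVC at x = 9 is £30 ≤ P, so revenue covers variable cost.
Profit = P·x − TC = 120·9 − 570 = £510.

Produce at x = 9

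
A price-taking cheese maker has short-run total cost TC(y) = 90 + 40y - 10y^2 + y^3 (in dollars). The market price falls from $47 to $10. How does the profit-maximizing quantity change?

AVC = 40 - 10y + y^2, minimized at y = 5 where min AVC = $15. MC = 40 - 20y + 3y^2.
With P = $47 above the shutdown price, P = MC gives y = 7.
At P = $10 < min AVC = $15, price no longer covers variable cost at any output, so the firm shuts down: y = 0.

Output falls from 7 to 0 (the firm shuts down)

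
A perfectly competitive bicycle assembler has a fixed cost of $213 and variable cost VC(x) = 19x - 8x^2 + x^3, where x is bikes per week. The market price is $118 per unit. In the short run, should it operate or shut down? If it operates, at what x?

Produce at x = 9

From TC, MC = TC'(x) = 19 - 16x + 3x^2 and AVC = VC/x = 19 - 8x + x^2.
AVC is minimized where dAVC/dx = -8 + 2x = 0, at x = 4; min AVC = 19 - 8·4 + 4^2 = $3.
Since P = $118 ≥ min AVC = $3, price covers variable cost and the firm should produce.
P = MC gives -99 - 16x + 3x^2 = 0, with roots -11/3 and 9. Take the larger (rising MC): x* = 9.
Check: AVC at x = 9 is $28 ≤ P, so revenue covers variable cost.
Profit = P·x − TC = 118·9 − 465 = $597.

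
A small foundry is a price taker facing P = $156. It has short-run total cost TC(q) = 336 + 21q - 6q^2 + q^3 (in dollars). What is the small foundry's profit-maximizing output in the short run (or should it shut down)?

Produce at q = 9

From TC, MC = TC'(q) = 21 - 12q + 3q^2 and AVC = VC/q = 21 - 6q + q^2.
AVC is minimized where dAVC/dq = -6 + 2q = 0, at q = 3; min AVC = 21 - 6·3 + 3^2 = $12.
Because $156 ≥ $12, revenue can cover variable cost; the firm operates.
Set P = MC: 156 = 21 - 12q + 3q^2 → -135 - 12q + 3q^2 = 0. The roots are q = -5 and q = 9; the profit-maximizing output is on the rising part of MC, so q* = 9.
Check: AVC at q = 9 is $48 ≤ P, so revenue covers variable cost.
Profit = P·q − TC = 156·9 − 768 = $636.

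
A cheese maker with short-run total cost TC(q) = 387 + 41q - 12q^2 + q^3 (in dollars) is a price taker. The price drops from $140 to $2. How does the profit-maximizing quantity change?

Output falls from 11 to 0 (the firm shuts down)

AVC = 41 - 12q + q^2, minimized at q = 6 where min AVC = $5. MC = 41 - 24q + 3q^2.
At P = $140 ≥ min AVC, set P = MC on the rising branch: q = 11.
At P = $2 < min AVC = $5, price no longer covers variable cost at any output, so the firm shuts down: q = 0.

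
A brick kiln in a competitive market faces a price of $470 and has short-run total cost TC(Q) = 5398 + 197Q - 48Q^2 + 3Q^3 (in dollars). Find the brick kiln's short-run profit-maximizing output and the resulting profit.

Profit = -$328 at Q = 13

AVC = 197 - 48Q + 3Q^2; min AVC = $5 at Q = 8. Since P = $470 ≥ min AVC, the firm produces.
With MC = 197 - 96Q + 9Q^2, P = MC on the upward-sloping part at Q* = 13.
TR = 470·13 = 6110. TC = 5398 + 1040 = 6438. Profit = 6110 − 6438 = -$328.
That loss of $328 beats the $5398 the firm would lose by shutting down; producing recovers $5070 of fixed cost.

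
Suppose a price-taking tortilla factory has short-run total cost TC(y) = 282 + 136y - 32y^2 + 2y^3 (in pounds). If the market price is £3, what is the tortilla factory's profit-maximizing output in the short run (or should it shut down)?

Strip out fixed cost: VC = 136y - 32y^2 + 2y^3. Then AVC = 136 - 32y + 2y^2 and MC = 136 - 64y + 6y^2.
The AVC parabola has its vertex at y = 32/4 = 8, where AVC = 136 - 32·8 + 2·8^2 = £8.
P = £3 lies below min AVC = £8; no output level covers variable cost.
Shutting down limits the loss to fixed cost, £282.

Shut down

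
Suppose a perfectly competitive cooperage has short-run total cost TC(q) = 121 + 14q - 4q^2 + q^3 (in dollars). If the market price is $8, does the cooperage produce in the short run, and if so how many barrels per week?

Shut down

Strip out fixed cost: VC = 14q - 4q^2 + q^3. Then AVC = 14 - 4q + q^2 and MC = 14 - 8q + 3q^2.
AVC hits its minimum where MC = AVC, at q = 2, giving min AVC = 14 - 4·2 + 2^2 = $10.
With P < min AVC ($8 < $10), every unit sold adds to the loss.
Shutting down limits the loss to fixed cost, $121.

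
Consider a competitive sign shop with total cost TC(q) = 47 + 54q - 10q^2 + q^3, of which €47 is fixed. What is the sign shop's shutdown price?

€29 per unit

The shutdown price is the minimum of AVC. VC = 54q - 10q^2 + q^3, so AVC = 54 - 10q + q^2.
dAVC/dq = -10 + 2q = 0 gives q = 5. min AVC = 54 - 10·5 + 5^2 = 29.
So the shutdown price is €29.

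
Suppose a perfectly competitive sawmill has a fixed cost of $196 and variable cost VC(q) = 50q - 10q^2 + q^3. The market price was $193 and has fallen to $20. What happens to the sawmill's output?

Output falls from 11 to 0 (the firm shuts down)

AVC = 50 - 10q + q^2, minimized at q = 5 where min AVC = $25. MC = 50 - 20q + 3q^2.
At P = $193 ≥ min AVC, set P = MC on the rising branch: q = 11.
At P = $20 < min AVC = $25, price no longer covers variable cost at any output, so the firm shuts down: q = 0.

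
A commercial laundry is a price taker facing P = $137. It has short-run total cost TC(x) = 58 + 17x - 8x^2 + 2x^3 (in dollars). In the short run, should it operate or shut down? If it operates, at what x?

Produce at x = 6

From TC, MC = TC'(x) = 17 - 16x + 6x^2 and AVC = VC/x = 17 - 8x + 2x^2.
AVC is minimized where dAVC/dx = -8 + 4x = 0, at x = 2; min AVC = 17 - 8·2 + 2·2^2 = $9.
Since P = $137 ≥ min AVC = $9, price covers variable cost and the firm should produce.
P = MC gives -120 - 16x + 6x^2 = 0, with roots -10/3 and 6. Take the larger (rising MC): x* = 6.
Check: AVC at x = 6 is $41 ≤ P, so revenue covers variable cost.
Profit = P·x − TC = 137·6 − 304 = $518.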